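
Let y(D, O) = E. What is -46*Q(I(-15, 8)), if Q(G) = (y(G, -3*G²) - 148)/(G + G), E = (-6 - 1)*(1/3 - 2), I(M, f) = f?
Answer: 9407/24 ≈ 391.96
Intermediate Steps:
E = 35/3 (E = -7*(⅓ - 2) = -7*(-5/3) = 35/3 ≈ 11.667)
y(D, O) = 35/3
Q(G) = -409/(6*G) (Q(G) = (35/3 - 148)/(G + G) = -409*1/(2*G)/3 = -409/(6*G))
-46*Q(I(-15, 8)) = -(-9407)/(3*8) = -46*(-409/48) = 9407/24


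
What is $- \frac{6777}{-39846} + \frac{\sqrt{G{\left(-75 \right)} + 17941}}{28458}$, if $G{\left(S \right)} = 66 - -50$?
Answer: $\frac{2259}{13282} + \frac{\sqrt{18057}}{28458} \approx 0.1748$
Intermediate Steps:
$G{\left(S \right)} = 116$ ($G{\left(S \right)} = 66 + 50 = 116$)
$- \frac{6777}{-39846} + \frac{\sqrt{G{\left(-75 \right)} + 17941}}{28458} = - \frac{6777}{-39846} + \frac{\sqrt{116 + 17941}}{28458} = \left(-6777\right) \left(- \frac{1}{39846}\right) + \sqrt{18057} \cdot \frac{1}{28458} = \frac{2259}{13282} + \frac{\sqrt{18057}}{28458}$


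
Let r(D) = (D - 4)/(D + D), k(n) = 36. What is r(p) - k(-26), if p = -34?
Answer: -1205/34 ≈ -35.441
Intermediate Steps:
r(D) = (-4 + D)/(2*D) (r(D) = (-4 + D)/((2*D)) = (-4 + D)*(1/(2*D)) = (-4 + D)/(2*D))
r(p) - k(-26) = (½)*(-4 - 34)/(-34) - 1*36 = (½)*(-1/34)*(-38) - 36 = 19/34 - 36 = -1205/34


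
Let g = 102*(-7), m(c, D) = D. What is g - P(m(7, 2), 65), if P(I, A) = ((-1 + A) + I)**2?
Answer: -5070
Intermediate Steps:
P(I, A) = (-1 + A + I)**2
g = -714
g - P(m(7, 2), 65) = -714 - (-1 + 65 + 2)**2 = -714 - 1*66**2 = -714 - 1*4356 = -714 - 4356 = -5070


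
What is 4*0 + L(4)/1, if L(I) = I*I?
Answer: 16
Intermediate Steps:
L(I) = I**2
4*0 + L(4)/1 = 4*0 + 4**2/1 = 0 + 16*1 = 0 + 16 = 16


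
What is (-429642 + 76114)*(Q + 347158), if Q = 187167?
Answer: -188898848600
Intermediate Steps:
(-429642 + 76114)*(Q + 347158) = (-429642 + 76114)*(187167 + 347158) = -353528*534325 = -188898848600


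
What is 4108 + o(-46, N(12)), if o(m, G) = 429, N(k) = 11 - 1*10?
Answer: 4537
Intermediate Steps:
N(k) = 1 (N(k) = 11 - 10 = 1)
4108 + o(-46, N(12)) = 4108 + 429 = 4537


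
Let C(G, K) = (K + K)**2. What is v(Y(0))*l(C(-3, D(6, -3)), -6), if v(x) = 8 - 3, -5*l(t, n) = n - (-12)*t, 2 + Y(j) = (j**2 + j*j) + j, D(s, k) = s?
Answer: -1722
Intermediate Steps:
Y(j) = -2 + j + 2*j**2 (Y(j) = -2 + ((j**2 + j*j) + j) = -2 + ((j**2 + j**2) + j) = -2 + (2*j**2 + j) = -2 + (j + 2*j**2) = -2 + j + 2*j**2)
C(G, K) = 4*K**2 (C(G, K) = (2*K)**2 = 4*K**2)
l(t, n) = -12*t/5 - n/5 (l(t, n) = -(n - (-12)*t)/5 = -(n + 12*t)/5 = -12*t/5 - n/5)
v(x) = 5
v(Y(0))*l(C(-3, D(6, -3)), -6) = 5*(-48*6**2/5 - 1/5*(-6)) = 5*(-48*36/5 + 6/5) = 5*(-12/5*144 + 6/5) = 5*(-1728/5 + 6/5) = 5*(-1722/5) = -1722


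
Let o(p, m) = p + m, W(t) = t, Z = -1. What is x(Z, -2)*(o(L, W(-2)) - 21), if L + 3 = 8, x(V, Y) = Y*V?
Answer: -36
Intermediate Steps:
x(V, Y) = V*Y
L = 5 (L = -3 + 8 = 5)
o(p, m) = m + p
x(Z, -2)*(o(L, W(-2)) - 21) = (-1*(-2))*((-2 + 5) - 21) = 2*(3 - 21) = 2*(-18) = -36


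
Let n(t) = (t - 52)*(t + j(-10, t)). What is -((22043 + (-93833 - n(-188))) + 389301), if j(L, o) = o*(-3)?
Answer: -407751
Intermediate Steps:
j(L, o) = -3*o
n(t) = -2*t*(-52 + t) (n(t) = (t - 52)*(t - 3*t) = (-52 + t)*(-2*t) = -2*t*(-52 + t))
-((22043 + (-93833 - n(-188))) + 389301) = -((22043 + (-93833 - 2*(-188)*(52 - 1*(-188)))) + 389301) = -((22043 + (-93833 - 2*(-188)*(52 + 188))) + 389301) = -((22043 + (-93833 - 2*(-188)*240)) + 389301) = -((22043 + (-93833 - 1*(-90240))) + 389301) = -((22043 + (-93833 + 90240)) + 389301) = -((22043 - 3593) + 389301) = -(18450 + 389301) = -1*407751 = -407751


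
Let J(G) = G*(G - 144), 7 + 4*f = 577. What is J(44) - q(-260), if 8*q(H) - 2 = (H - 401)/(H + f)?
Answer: -1034224/235 ≈ -4401.0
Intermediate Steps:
f = 285/2 (f = -7/4 + (1/4)*577 = -7/4 + 577/4 = 285/2 ≈ 142.50)
q(H) = 1/4 + (-401 + H)/(8*(285/2 + H)) (q(H) = 1/4 + ((H - 401)/(H + 285/2))/8 = 1/4 + ((-401 + H)/(285/2 + H))/8 = 1/4 + (-401 + H)/(8*(285/2 + H)))
J(G) = G*(-144 + G)
J(44) - q(-260) = 44*(-144 + 44) - (-116 + 3*(-260))/(4*(285 + 2*(-260))) = 44*(-100) - (-116 - 780)/(4*(285 - 520)) = -4400 - (-896)/(4*(-235)) = -4400 - (-1)*(-896)/(4*235) = -4400 - 1*224/235 = -4400 - 224/235 = -1034224/235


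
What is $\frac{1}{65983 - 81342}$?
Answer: $- \frac{1}{15359} \approx -6.5108 \cdot 10^{-5}$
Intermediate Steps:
$\frac{1}{65983 - 81342} = \frac{1}{-15359} = - \frac{1}{15359}$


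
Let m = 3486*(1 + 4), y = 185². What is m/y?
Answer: 3486/6845 ≈ 0.50928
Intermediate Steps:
y = 34225
m = 17430 (m = 3486*5 = 17430)
m/y = 17430/34225 = 17430*(1/34225) = 3486/6845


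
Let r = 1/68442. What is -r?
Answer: -1/68442 ≈ -1.4611e-5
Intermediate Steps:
r = 1/68442 ≈ 1.4611e-5
-r = -1*1/68442 = -1/68442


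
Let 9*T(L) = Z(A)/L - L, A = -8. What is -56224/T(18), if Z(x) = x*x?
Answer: 2277072/65 ≈ 35032.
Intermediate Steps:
Z(x) = x²
T(L) = -L/9 + 64/(9*L) (T(L) = ((-8)²/L - L)/9 = (64/L - L)/9 = (-L + 64/L)/9 = -L/9 + 64/(9*L))
-56224/T(18) = -56224*162/(64 - 1*18²) = -56224*162/(64 - 1*324) = -56224*162/(64 - 324) = -56224/((⅑)*(1/18)*(-260)) = -56224/(-130/81) = -56224*(-81/130) = 2277072/65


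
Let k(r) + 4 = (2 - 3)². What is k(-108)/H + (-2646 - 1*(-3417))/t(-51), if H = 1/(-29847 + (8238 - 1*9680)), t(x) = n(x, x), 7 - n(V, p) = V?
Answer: 5445057/58 ≈ 93880.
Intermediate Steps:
n(V, p) = 7 - V
t(x) = 7 - x
k(r) = -3 (k(r) = -4 + (2 - 3)² = -4 + (-1)² = -4 + 1 = -3)
H = -1/31289 (H = 1/(-29847 + (8238 - 9680)) = 1/(-29847 - 1442) = 1/(-31289) = -1/31289 ≈ -3.1960e-5)
k(-108)/H + (-2646 - 1*(-3417))/t(-51) = -3/(-1/31289) + (-2646 - 1*(-3417))/(7 - 1*(-51)) = -3*(-31289) + (-2646 + 3417)/(7 + 51) = 93867 + 771/58 = 5445057/58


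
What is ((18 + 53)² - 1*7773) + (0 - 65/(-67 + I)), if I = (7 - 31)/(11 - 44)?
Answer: -1990913/729 ≈ -2731.0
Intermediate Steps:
I = 8/11 (I = -24/(-33) = -24*(-1/33) = 8/11 ≈ 0.72727)
((18 + 53)² - 1*7773) + (0 - 65/(-67 + I)) = ((18 + 53)² - 1*7773) + (0 - 65/(-67 + 8/11)) = (71² - 7773) + (0 - 65/(-729/11)) = (5041 - 7773) + (0 - 65*(-11/729)) = -2732 + (0 + 715/729) = -2732 + 715/729 = -1990913/729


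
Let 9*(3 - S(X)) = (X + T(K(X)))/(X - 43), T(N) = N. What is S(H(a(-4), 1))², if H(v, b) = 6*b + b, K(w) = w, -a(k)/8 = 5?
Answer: 243049/26244 ≈ 9.2611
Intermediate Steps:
a(k) = -40 (a(k) = -8*5 = -40)
H(v, b) = 7*b
S(X) = 3 - 2*X/(9*(-43 + X)) (S(X) = 3 - (X + X)/(9*(X - 43)) = 3 - 2*X/(9*(-43 + X)))
S(H(a(-4), 1))² = ((-1161 + 25*(7*1))/(9*(-43 + 7*1)))² = ((-1161 + 25*7)/(9*(-43 + 7)))² = ((⅑)*(-1161 + 175)/(-36))² = ((⅑)*(-1/36)*(-986))² = (493/162)² = 243049/26244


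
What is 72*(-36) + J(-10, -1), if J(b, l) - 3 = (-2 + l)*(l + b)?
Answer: -2556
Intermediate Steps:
J(b, l) = 3 + (-2 + l)*(b + l) (J(b, l) = 3 + (-2 + l)*(l + b) = 3 + (-2 + l)*(b + l))
72*(-36) + J(-10, -1) = 72*(-36) + (3 + (-1)² - 2*(-10) - 2*(-1) - 10*(-1)) = -2592 + (3 + 1 + 20 + 2 + 10) = -2592 + 36 = -2556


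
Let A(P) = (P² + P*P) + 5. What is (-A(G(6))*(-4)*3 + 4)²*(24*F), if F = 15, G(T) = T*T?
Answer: 349719920640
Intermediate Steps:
G(T) = T²
A(P) = 5 + 2*P² (A(P) = (P² + P²) + 5 = 2*P² + 5 = 5 + 2*P²)
(-A(G(6))*(-4)*3 + 4)²*(24*F) = (-(5 + 2*(6²)²)*(-4)*3 + 4)²*(24*15) = (-(5 + 2*36²)*(-4)*3 + 4)²*360 = (-(5 + 2*1296)*(-4)*3 + 4)²*360 = (-(5 + 2592)*(-4)*3 + 4)²*360 = (-2597*(-4)*3 + 4)²*360 = (-(-10388)*3 + 4)²*360 = (-1*(-31164) + 4)²*360 = (31164 + 4)²*360 = 31168²*360 = 971444224*360 = 349719920640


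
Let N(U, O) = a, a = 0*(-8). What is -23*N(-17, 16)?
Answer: 0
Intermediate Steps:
a = 0
N(U, O) = 0
-23*N(-17, 16) = -23*0 = 0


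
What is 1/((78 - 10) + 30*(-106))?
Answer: -1/3112 ≈ -0.00032134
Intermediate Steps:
1/((78 - 10) + 30*(-106)) = 1/(68 - 3180) = 1/(-3112) = -1/3112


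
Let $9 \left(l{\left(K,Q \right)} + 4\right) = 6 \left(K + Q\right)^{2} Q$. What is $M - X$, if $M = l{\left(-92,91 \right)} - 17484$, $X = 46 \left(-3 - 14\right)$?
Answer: $- \frac{49936}{3} \approx -16645.0$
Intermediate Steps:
$X = -782$ ($X = 46 \left(-17\right) = -782$)
$l{\left(K,Q \right)} = -4 + \frac{2 Q \left(K + Q\right)^{2}}{3}$ ($l{\left(K,Q \right)} = -4 + \frac{6 \left(K + Q\right)^{2} Q}{9} = -4 + \frac{6 Q \left(K + Q\right)^{2}}{9} = -4 + \frac{2 Q \left(K + Q\right)^{2}}{3}$)
$M = - \frac{52282}{3}$ ($M = \left(-4 + \frac{2}{3} \cdot 91 \left(-92 + 91\right)^{2}\right) - 17484 = \left(-4 + \frac{2}{3} \cdot 91 \left(-1\right)^{2}\right) - 17484 = \left(-4 + \frac{2}{3} \cdot 91 \cdot 1\right) - 17484 = \left(-4 + \frac{182}{3}\right) - 17484 = \frac{170}{3} - 17484 = - \frac{52282}{3} \approx -17427.0$)
$M - X = - \frac{52282}{3} - -782 = - \frac{52282}{3} + 782 = - \frac{49936}{3}$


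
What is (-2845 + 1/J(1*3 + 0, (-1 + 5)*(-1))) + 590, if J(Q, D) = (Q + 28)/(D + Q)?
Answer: -69906/31 ≈ -2255.0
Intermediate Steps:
J(Q, D) = (28 + Q)/(D + Q)
(-2845 + 1/J(1*3 + 0, (-1 + 5)*(-1))) + 590 = (-2845 + 1/((28 + (1*3 + 0))/((-1 + 5)*(-1) + (1*3 + 0)))) + 590 = (-2845 + 1/((28 + (3 + 0))/(4*(-1) + (3 + 0)))) + 590 = (-2845 + 1/((28 + 3)/(-4 + 3))) + 590 = (-2845 + 1/(31/(-1))) + 590 = (-2845 + 1/(-1*31)) + 590 = (-2845 + 1/(-31)) + 590 = (-2845 - 1/31) + 590 = -88196/31 + 590 = -69906/31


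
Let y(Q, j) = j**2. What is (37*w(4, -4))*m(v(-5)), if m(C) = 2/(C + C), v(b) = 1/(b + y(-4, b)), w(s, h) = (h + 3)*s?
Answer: -2960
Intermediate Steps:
w(s, h) = s*(3 + h) (w(s, h) = (3 + h)*s = s*(3 + h))
v(b) = 1/(b + b**2)
m(C) = 1/C (m(C) = 2/((2*C)) = 2*(1/(2*C)) = 1/C)
(37*w(4, -4))*m(v(-5)) = (37*(4*(3 - 4)))/((1/((-5)*(1 - 5)))) = (37*(4*(-1)))/((-1/5/(-4))) = (37*(-4))/((-1/5*(-1/4))) = -148/1/20 = -148*20 = -2960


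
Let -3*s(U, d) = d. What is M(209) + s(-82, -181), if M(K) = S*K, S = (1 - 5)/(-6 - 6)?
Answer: 130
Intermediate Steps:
S = 1/3 (S = -4/(-12) = -4*(-1/12) = 1/3 ≈ 0.33333)
s(U, d) = -d/3
M(K) = K/3
M(209) + s(-82, -181) = (1/3)*209 - 1/3*(-181) = 209/3 + 181/3 = 130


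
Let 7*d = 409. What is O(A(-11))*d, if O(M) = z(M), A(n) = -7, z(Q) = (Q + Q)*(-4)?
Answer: 3272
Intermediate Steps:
d = 409/7 (d = (⅐)*409 = 409/7 ≈ 58.429)
z(Q) = -8*Q (z(Q) = (2*Q)*(-4) = -8*Q)
O(M) = -8*M
O(A(-11))*d = -8*(-7)*(409/7) = 56*(409/7) = 3272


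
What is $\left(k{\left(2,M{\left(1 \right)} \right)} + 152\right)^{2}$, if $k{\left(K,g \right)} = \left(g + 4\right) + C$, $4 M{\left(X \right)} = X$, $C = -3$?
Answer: $\frac{375769}{16} \approx 23486.0$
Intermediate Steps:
$M{\left(X \right)} = \frac{X}{4}$
$k{\left(K,g \right)} = 1 + g$ ($k{\left(K,g \right)} = \left(g + 4\right) - 3 = \left(4 + g\right) - 3 = 1 + g$)
$\left(k{\left(2,M{\left(1 \right)} \right)} + 152\right)^{2} = \left(\left(1 + \frac{1}{4} \cdot 1\right) + 152\right)^{2} = \left(\left(1 + \frac{1}{4}\right) + 152\right)^{2} = \left(\frac{5}{4} + 152\right)^{2} = \left(\frac{613}{4}\right)^{2} = \frac{375769}{16}$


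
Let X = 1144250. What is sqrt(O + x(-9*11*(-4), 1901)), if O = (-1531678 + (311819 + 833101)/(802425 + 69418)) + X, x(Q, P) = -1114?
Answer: 3*I*sqrt(669691033121878)/124549 ≈ 623.33*I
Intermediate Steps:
O = -48253606412/124549 (O = (-1531678 + (311819 + 833101)/(802425 + 69418)) + 1144250 = (-1531678 + 1144920/871843) + 1144250 = (-1531678 + 1144920*(1/871843)) + 1144250 = (-1531678 + 163560/124549) + 1144250 = -190768799662/124549 + 1144250 = -48253606412/124549 ≈ -3.8743e+5)
sqrt(O + x(-9*11*(-4), 1901)) = sqrt(-48253606412/124549 - 1114) = sqrt(-48392353998/124549) = 3*I*sqrt(669691033121878)/124549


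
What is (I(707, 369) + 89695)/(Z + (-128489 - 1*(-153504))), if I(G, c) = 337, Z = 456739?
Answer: 45016/240877 ≈ 0.18688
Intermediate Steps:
(I(707, 369) + 89695)/(Z + (-128489 - 1*(-153504))) = (337 + 89695)/(456739 + (-128489 - 1*(-153504))) = 90032/(456739 + (-128489 + 153504)) = 90032/(456739 + 25015) = 90032/481754 = 90032*(1/481754) = 45016/240877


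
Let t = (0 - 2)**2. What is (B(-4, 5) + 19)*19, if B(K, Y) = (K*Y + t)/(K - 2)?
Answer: 1235/3 ≈ 411.67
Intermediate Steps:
t = 4 (t = (-2)**2 = 4)
B(K, Y) = (4 + K*Y)/(-2 + K) (B(K, Y) = (K*Y + 4)/(K - 2) = (4 + K*Y)/(-2 + K))
(B(-4, 5) + 19)*19 = ((4 - 4*5)/(-2 - 4) + 19)*19 = ((4 - 20)/(-6) + 19)*19 = (-1/6*(-16) + 19)*19 = (8/3 + 19)*19 = (65/3)*19 = 1235/3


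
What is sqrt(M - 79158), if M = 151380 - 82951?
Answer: I*sqrt(10729) ≈ 103.58*I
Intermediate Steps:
M = 68429
sqrt(M - 79158) = sqrt(68429 - 79158) = sqrt(-10729) = I*sqrt(10729)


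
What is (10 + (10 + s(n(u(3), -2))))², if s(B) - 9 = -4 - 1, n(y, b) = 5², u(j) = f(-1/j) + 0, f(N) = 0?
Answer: 576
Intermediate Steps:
u(j) = 0 (u(j) = 0 + 0 = 0)
n(y, b) = 25
s(B) = 4 (s(B) = 9 + (-4 - 1) = 9 - 5 = 4)
(10 + (10 + s(n(u(3), -2))))² = (10 + (10 + 4))² = (10 + 14)² = 24² = 576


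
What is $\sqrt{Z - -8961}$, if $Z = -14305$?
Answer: $4 i \sqrt{334} \approx 73.103 i$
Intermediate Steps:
$\sqrt{Z - -8961} = \sqrt{-14305 - -8961} = \sqrt{-14305 + 8961} = \sqrt{-5344} = 4 i \sqrt{334}$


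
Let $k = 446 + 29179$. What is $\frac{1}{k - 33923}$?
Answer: $- \frac{1}{4298} \approx -0.00023267$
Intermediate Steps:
$k = 29625$
$\frac{1}{k - 33923} = \frac{1}{29625 - 33923} = \frac{1}{-4298} = - \frac{1}{4298}$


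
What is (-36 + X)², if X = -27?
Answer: 3969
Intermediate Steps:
(-36 + X)² = (-36 - 27)² = (-63)² = 3969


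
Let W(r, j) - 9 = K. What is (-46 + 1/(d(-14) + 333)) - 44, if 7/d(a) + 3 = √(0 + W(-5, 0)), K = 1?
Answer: -5616993/62413 - 7*√10/124826 ≈ -89.997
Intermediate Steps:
W(r, j) = 10 (W(r, j) = 9 + 1 = 10)
d(a) = 7/(-3 + √10) (d(a) = 7/(-3 + √(0 + 10)) = 7/(-3 + √10))
(-46 + 1/(d(-14) + 333)) - 44 = (-46 + 1/((21 + 7*√10) + 333)) - 44 = (-46 + 1/(354 + 7*√10)) - 44 = -90 + 1/(354 + 7*√10)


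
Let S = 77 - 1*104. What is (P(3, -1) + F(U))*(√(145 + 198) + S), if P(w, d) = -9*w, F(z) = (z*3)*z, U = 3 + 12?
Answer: -17496 + 4536*√7 ≈ -5494.9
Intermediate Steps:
S = -27 (S = 77 - 104 = -27)
U = 15
F(z) = 3*z² (F(z) = (3*z)*z = 3*z²)
(P(3, -1) + F(U))*(√(145 + 198) + S) = (-9*3 + 3*15²)*(√(145 + 198) - 27) = (-27 + 3*225)*(√343 - 27) = (-27 + 675)*(7*√7 - 27) = 648*(-27 + 7*√7) = -17496 + 4536*√7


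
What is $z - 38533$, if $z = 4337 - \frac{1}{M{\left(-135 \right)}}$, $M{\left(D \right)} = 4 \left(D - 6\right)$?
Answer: $- \frac{19286543}{564} \approx -34196.0$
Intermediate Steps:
$M{\left(D \right)} = -24 + 4 D$ ($M{\left(D \right)} = 4 \left(-6 + D\right) = -24 + 4 D$)
$z = \frac{2446069}{564}$ ($z = 4337 - \frac{1}{-24 + 4 \left(-135\right)} = 4337 - \frac{1}{-24 - 540} = 4337 - \frac{1}{-564} = 4337 - - \frac{1}{564} = 4337 + \frac{1}{564} = \frac{2446069}{564} \approx 4337.0$)
$z - 38533 = \frac{2446069}{564} - 38533 = - \frac{19286543}{564}$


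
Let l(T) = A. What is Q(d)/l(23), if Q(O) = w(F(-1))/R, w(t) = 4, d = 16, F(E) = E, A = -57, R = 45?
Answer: -4/2565 ≈ -0.0015595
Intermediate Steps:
l(T) = -57
Q(O) = 4/45
Q(d)/l(23) = (4/45)/(-57) = (4/45)*(-1/57) = -4/2565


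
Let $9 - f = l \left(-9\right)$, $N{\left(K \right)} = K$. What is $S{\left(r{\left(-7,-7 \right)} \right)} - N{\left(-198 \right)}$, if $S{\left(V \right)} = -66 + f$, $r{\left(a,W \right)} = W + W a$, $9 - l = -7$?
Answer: $285$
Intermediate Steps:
$l = 16$ ($l = 9 - -7 = 9 + 7 = 16$)
$f = 153$ ($f = 9 - 16 \left(-9\right) = 9 - -144 = 9 + 144 = 153$)
$S{\left(V \right)} = 87$ ($S{\left(V \right)} = -66 + 153 = 87$)
$S{\left(r{\left(-7,-7 \right)} \right)} - N{\left(-198 \right)} = 87 - -198 = 87 + 198 = 285$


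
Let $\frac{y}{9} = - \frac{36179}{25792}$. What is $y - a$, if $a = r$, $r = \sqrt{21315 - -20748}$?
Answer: $- \frac{25047}{1984} - \sqrt{42063} \approx -217.72$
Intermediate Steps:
$y = - \frac{25047}{1984}$ ($y = 9 \left(- \frac{36179}{25792}\right) = 9 \left(\left(-36179\right) \frac{1}{25792}\right) = 9 \left(- \frac{2783}{1984}\right) = - \frac{25047}{1984} \approx -12.624$)
$r = \sqrt{42063}$ ($r = \sqrt{21315 + 20748} = \sqrt{42063} \approx 205.09$)
$a = \sqrt{42063} \approx 205.09$
$y - a = - \frac{25047}{1984} - \sqrt{42063}$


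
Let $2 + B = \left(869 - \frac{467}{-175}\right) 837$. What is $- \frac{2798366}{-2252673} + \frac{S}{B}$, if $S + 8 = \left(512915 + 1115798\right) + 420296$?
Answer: $\frac{1165040441678039}{287615215433592} \approx 4.0507$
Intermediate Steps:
$S = 2049001$ ($S = -8 + \left(\left(512915 + 1115798\right) + 420296\right) = -8 + \left(1628713 + 420296\right) = -8 + 2049009 = 2049001$)
$B = \frac{127677304}{175}$ ($B = -2 + \left(869 - \frac{467}{-175}\right) 837 = -2 + \left(869 - - \frac{467}{175}\right) 837 = -2 + \left(869 + \frac{467}{175}\right) 837 = -2 + \frac{152542}{175} \cdot 837 = -2 + \frac{127677654}{175} = \frac{127677304}{175} \approx 7.2959 \cdot 10^{5}$)
$- \frac{2798366}{-2252673} + \frac{S}{B} = - \frac{2798366}{-2252673} + \frac{2049001}{\frac{127677304}{175}} = \left(-2798366\right) \left(- \frac{1}{2252673}\right) + 2049001 \cdot \frac{175}{127677304} = \frac{2798366}{2252673} + \frac{358575175}{127677304} = \frac{1165040441678039}{287615215433592}$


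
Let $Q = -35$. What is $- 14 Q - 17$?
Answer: $473$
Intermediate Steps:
$- 14 Q - 17 = \left(-14\right) \left(-35\right) - 17 = 490 - 17 = 473$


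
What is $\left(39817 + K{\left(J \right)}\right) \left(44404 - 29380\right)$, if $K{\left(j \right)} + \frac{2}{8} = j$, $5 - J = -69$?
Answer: $599318628$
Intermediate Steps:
$J = 74$ ($J = 5 - -69 = 5 + 69 = 74$)
$K{\left(j \right)} = - \frac{1}{4} + j$
$\left(39817 + K{\left(J \right)}\right) \left(44404 - 29380\right) = \left(39817 + \left(- \frac{1}{4} + 74\right)\right) \left(44404 - 29380\right) = \left(39817 + \frac{295}{4}\right) 15024 = \frac{159563}{4} \cdot 15024 = 599318628$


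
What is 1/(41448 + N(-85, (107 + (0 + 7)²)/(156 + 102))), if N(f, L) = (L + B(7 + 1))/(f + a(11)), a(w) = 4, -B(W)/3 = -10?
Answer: 3483/144362068 ≈ 2.4127e-5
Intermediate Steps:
B(W) = 30 (B(W) = -3*(-10) = 30)
N(f, L) = (30 + L)/(4 + f) (N(f, L) = (L + 30)/(f + 4) = (30 + L)/(4 + f))
1/(41448 + N(-85, (107 + (0 + 7)²)/(156 + 102))) = 1/(41448 + (30 + (107 + (0 + 7)²)/(156 + 102))/(4 - 85)) = 1/(41448 + (30 + (107 + 7²)/258)/(-81)) = 1/(41448 - (30 + (107 + 49)*(1/258))/81) = 1/(41448 - (30 + 156*(1/258))/81) = 1/(41448 - (30 + 26/43)/81) = 1/(41448 - 1/81*1316/43) = 1/(41448 - 1316/3483) = 1/(144362068/3483) = 3483/144362068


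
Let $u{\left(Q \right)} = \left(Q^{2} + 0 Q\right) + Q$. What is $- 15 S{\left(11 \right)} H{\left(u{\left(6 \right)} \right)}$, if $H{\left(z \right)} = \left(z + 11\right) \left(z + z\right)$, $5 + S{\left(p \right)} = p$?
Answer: $-400680$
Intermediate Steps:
$S{\left(p \right)} = -5 + p$
$u{\left(Q \right)} = Q + Q^{2}$ ($u{\left(Q \right)} = \left(Q^{2} + 0\right) + Q = Q^{2} + Q = Q + Q^{2}$)
$H{\left(z \right)} = 2 z \left(11 + z\right)$ ($H{\left(z \right)} = \left(11 + z\right) 2 z = 2 z \left(11 + z\right)$)
$- 15 S{\left(11 \right)} H{\left(u{\left(6 \right)} \right)} = - 15 \left(-5 + 11\right) 2 \cdot 6 \left(1 + 6\right) \left(11 + 6 \left(1 + 6\right)\right) = \left(-15\right) 6 \cdot 2 \cdot 6 \cdot 7 \left(11 + 6 \cdot 7\right) = - 90 \cdot 2 \cdot 42 \left(11 + 42\right) = - 90 \cdot 2 \cdot 42 \cdot 53 = \left(-90\right) 4452 = -400680$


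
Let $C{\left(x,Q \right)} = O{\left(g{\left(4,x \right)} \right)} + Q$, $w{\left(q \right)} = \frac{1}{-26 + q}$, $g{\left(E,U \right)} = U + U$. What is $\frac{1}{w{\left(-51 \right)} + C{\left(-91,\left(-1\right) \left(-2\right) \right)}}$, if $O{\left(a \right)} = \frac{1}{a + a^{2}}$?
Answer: $\frac{362362}{720029} \approx 0.50326$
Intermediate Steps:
$g{\left(E,U \right)} = 2 U$
$C{\left(x,Q \right)} = Q + \frac{1}{2 x \left(1 + 2 x\right)}$ ($C{\left(x,Q \right)} = \frac{1}{2 x \left(1 + 2 x\right)} + Q = Q + \frac{1}{2 x \left(1 + 2 x\right)}$)
$\frac{1}{w{\left(-51 \right)} + C{\left(-91,\left(-1\right) \left(-2\right) \right)}} = \frac{1}{\frac{1}{-26 - 51} + \frac{\frac{1}{2} + \left(-1\right) \left(-2\right) \left(-91\right) \left(1 + 2 \left(-91\right)\right)}{\left(-91\right) \left(1 + 2 \left(-91\right)\right)}} = \frac{1}{\frac{1}{-77} - \frac{\frac{1}{2} + 2 \left(-91\right) \left(1 - 182\right)}{91 \left(1 - 182\right)}} = \frac{1}{- \frac{1}{77} - \frac{\frac{1}{2} + 2 \left(-91\right) \left(-181\right)}{91 \left(-181\right)}} = \frac{1}{- \frac{1}{77} - - \frac{\frac{1}{2} + 32942}{16471}} = \frac{1}{- \frac{1}{77} - \left(- \frac{1}{16471}\right) \frac{65885}{2}} = \frac{1}{- \frac{1}{77} + \frac{65885}{32942}} = \frac{1}{\frac{720029}{362362}} = \frac{362362}{720029}$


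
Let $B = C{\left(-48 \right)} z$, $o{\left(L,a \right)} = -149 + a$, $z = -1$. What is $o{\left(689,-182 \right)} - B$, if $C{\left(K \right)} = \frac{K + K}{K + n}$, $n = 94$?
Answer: $- \frac{7661}{23} \approx -333.09$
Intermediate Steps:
$C{\left(K \right)} = \frac{2 K}{94 + K}$ ($C{\left(K \right)} = \frac{K + K}{K + 94} = \frac{2 K}{94 + K}$)
$B = \frac{48}{23}$ ($B = 2 \left(-48\right) \frac{1}{94 - 48} \left(-1\right) = 2 \left(-48\right) \frac{1}{46} \left(-1\right) = \left(- \frac{48}{23}\right) \left(-1\right) = \frac{48}{23} \approx 2.087$)
$o{\left(689,-182 \right)} - B = \left(-149 - 182\right) - \frac{48}{23} = -331 - \frac{48}{23} = - \frac{7661}{23}$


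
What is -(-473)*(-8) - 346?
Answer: -4130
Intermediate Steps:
-(-473)*(-8) - 346 = -473*8 - 346 = -3784 - 346 = -4130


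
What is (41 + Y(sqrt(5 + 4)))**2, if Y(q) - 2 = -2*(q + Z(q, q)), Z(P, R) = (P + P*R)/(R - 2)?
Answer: 169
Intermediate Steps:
Z(P, R) = (P + P*R)/(-2 + R)
Y(q) = 2 - 2*q - 2*q*(1 + q)/(-2 + q) (Y(q) = 2 - 2*(q + q*(1 + q)/(-2 + q)) = 2 + (-2*q - 2*q*(1 + q)/(-2 + q)) = 2 - 2*q - 2*q*(1 + q)/(-2 + q))
(41 + Y(sqrt(5 + 4)))**2 = (41 + 4*(-1 + sqrt(5 + 4) - (sqrt(5 + 4))**2)/(-2 + sqrt(5 + 4)))**2 = (41 + 4*(-1 + sqrt(9) - (sqrt(9))**2)/(-2 + sqrt(9)))**2 = (41 + 4*(-1 + 3 - 1*3**2)/(-2 + 3))**2 = (41 + 4*(-1 + 3 - 1*9)/1)**2 = (41 + 4*1*(-1 + 3 - 9))**2 = (41 + 4*1*(-7))**2 = (41 - 28)**2 = 13**2 = 169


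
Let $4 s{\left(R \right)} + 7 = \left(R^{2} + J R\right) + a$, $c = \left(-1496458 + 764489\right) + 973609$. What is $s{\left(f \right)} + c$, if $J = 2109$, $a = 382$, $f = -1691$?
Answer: $\frac{260097}{4} \approx 65024.0$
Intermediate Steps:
$c = 241640$ ($c = -731969 + 973609 = 241640$)
$s{\left(R \right)} = \frac{375}{4} + \frac{R^{2}}{4} + \frac{2109 R}{4}$ ($s{\left(R \right)} = - \frac{7}{4} + \frac{\left(R^{2} + 2109 R\right) + 382}{4} = - \frac{7}{4} + \frac{382 + R^{2} + 2109 R}{4} = - \frac{7}{4} + \left(\frac{191}{2} + \frac{R^{2}}{4} + \frac{2109 R}{4}\right) = \frac{375}{4} + \frac{R^{2}}{4} + \frac{2109 R}{4}$)
$s{\left(f \right)} + c = \left(\frac{375}{4} + \frac{\left(-1691\right)^{2}}{4} + \frac{2109}{4} \left(-1691\right)\right) + 241640 = \left(\frac{375}{4} + \frac{1}{4} \cdot 2859481 - \frac{3566319}{4}\right) + 241640 = \left(\frac{375}{4} + \frac{2859481}{4} - \frac{3566319}{4}\right) + 241640 = - \frac{706463}{4} + 241640 = \frac{260097}{4}$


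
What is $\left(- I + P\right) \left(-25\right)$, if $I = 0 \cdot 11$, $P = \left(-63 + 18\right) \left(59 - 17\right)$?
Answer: $47250$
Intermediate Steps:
$P = -1890$ ($P = \left(-45\right) 42 = -1890$)
$I = 0$
$\left(- I + P\right) \left(-25\right) = \left(\left(-1\right) 0 - 1890\right) \left(-25\right) = \left(0 - 1890\right) \left(-25\right) = \left(-1890\right) \left(-25\right) = 47250$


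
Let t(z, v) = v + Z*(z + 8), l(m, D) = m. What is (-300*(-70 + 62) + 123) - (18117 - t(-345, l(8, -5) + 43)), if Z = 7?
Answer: -17902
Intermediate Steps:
t(z, v) = 56 + v + 7*z (t(z, v) = v + 7*(z + 8) = v + 7*(8 + z) = v + (56 + 7*z) = 56 + v + 7*z)
(-300*(-70 + 62) + 123) - (18117 - t(-345, l(8, -5) + 43)) = (-300*(-70 + 62) + 123) - (18117 - (56 + (8 + 43) + 7*(-345))) = (-300*(-8) + 123) - (18117 - (56 + 51 - 2415)) = (2400 + 123) - (18117 - 1*(-2308)) = 2523 - (18117 + 2308) = 2523 - 1*20425 = 2523 - 20425 = -17902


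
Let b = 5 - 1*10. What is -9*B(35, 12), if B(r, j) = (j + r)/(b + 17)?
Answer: -141/4 ≈ -35.250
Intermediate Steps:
b = -5 (b = 5 - 10 = -5)
B(r, j) = j/12 + r/12 (B(r, j) = (j + r)/(-5 + 17) = (j + r)/12 = (j + r)*(1/12) = j/12 + r/12)
-9*B(35, 12) = -9*((1/12)*12 + (1/12)*35) = -9*(1 + 35/12) = -9*47/12 = -141/4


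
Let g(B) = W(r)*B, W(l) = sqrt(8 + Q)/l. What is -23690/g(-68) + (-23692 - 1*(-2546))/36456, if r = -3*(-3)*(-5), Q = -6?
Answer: -10573/18228 - 533025*sqrt(2)/68 ≈ -11086.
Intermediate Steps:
r = -45 (r = 9*(-5) = -45)
W(l) = sqrt(2)/l (W(l) = sqrt(8 - 6)/l = sqrt(2)/l)
g(B) = -B*sqrt(2)/45 (g(B) = (sqrt(2)/(-45))*B = (sqrt(2)*(-1/45))*B = (-sqrt(2)/45)*B = -B*sqrt(2)/45)
-23690/g(-68) + (-23692 - 1*(-2546))/36456 = -23690*45*sqrt(2)/136 + (-23692 - 1*(-2546))/36456 = -23690*45*sqrt(2)/136 + (-23692 + 2546)*(1/36456) = -533025*sqrt(2)/68 - 21146*1/36456 = -533025*sqrt(2)/68 - 10573/18228 = -10573/18228 - 533025*sqrt(2)/68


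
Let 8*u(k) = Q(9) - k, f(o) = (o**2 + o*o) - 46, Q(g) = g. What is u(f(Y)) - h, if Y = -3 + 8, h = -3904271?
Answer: 31234173/8 ≈ 3.9043e+6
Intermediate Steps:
Y = 5
f(o) = -46 + 2*o**2 (f(o) = (o**2 + o**2) - 46 = 2*o**2 - 46 = -46 + 2*o**2)
u(k) = 9/8 - k/8 (u(k) = (9 - k)/8 = 9/8 - k/8)
u(f(Y)) - h = (9/8 - (-46 + 2*5**2)/8) - 1*(-3904271) = (9/8 - (-46 + 2*25)/8) + 3904271 = (9/8 - (-46 + 50)/8) + 3904271 = (9/8 - 1/8*4) + 3904271 = (9/8 - 1/2) + 3904271 = 5/8 + 3904271 = 31234173/8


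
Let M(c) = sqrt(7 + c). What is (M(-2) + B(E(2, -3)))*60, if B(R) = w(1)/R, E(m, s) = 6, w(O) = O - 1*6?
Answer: -50 + 60*sqrt(5) ≈ 84.164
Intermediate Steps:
w(O) = -6 + O (w(O) = O - 6 = -6 + O)
B(R) = -5/R (B(R) = (-6 + 1)/R = -5/R)
(M(-2) + B(E(2, -3)))*60 = (sqrt(7 - 2) - 5/6)*60 = (sqrt(5) - 5*1/6)*60 = (sqrt(5) - 5/6)*60 = (-5/6 + sqrt(5))*60 = -50 + 60*sqrt(5)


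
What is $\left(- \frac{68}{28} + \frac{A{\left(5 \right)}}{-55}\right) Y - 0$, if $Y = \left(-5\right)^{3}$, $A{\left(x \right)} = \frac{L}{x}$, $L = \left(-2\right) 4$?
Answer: $\frac{23095}{77} \approx 299.94$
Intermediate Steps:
$L = -8$
$A{\left(x \right)} = - \frac{8}{x}$
$Y = -125$
$\left(- \frac{68}{28} + \frac{A{\left(5 \right)}}{-55}\right) Y - 0 = \left(- \frac{68}{28} + \frac{\left(-8\right) \frac{1}{5}}{-55}\right) \left(-125\right) - 0 = \left(\left(-68\right) \frac{1}{28} + \left(-8\right) \frac{1}{5} \left(- \frac{1}{55}\right)\right) \left(-125\right) + 0 = \left(- \frac{17}{7} - - \frac{8}{275}\right) \left(-125\right) + 0 = \left(- \frac{17}{7} + \frac{8}{275}\right) \left(-125\right) + 0 = \left(- \frac{4619}{1925}\right) \left(-125\right) + 0 = \frac{23095}{77} + 0 = \frac{23095}{77}$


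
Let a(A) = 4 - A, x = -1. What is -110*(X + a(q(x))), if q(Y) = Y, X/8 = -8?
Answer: 6490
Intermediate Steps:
X = -64 (X = 8*(-8) = -64)
-110*(X + a(q(x))) = -110*(-64 + (4 - 1*(-1))) = -110*(-64 + (4 + 1)) = -110*(-64 + 5) = -110*(-59) = 6490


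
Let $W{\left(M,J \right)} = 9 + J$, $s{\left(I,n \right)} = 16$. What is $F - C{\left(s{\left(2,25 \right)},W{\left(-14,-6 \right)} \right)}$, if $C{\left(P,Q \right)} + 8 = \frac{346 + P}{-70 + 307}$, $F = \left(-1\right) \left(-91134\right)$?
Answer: $\frac{21600292}{237} \approx 91141.0$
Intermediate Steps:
$F = 91134$
$C{\left(P,Q \right)} = - \frac{1550}{237} + \frac{P}{237}$ ($C{\left(P,Q \right)} = -8 + \frac{346 + P}{-70 + 307} = -8 + \frac{346 + P}{237} = -8 + \left(346 + P\right) \frac{1}{237} = -8 + \left(\frac{346}{237} + \frac{P}{237}\right) = - \frac{1550}{237} + \frac{P}{237}$)
$F - C{\left(s{\left(2,25 \right)},W{\left(-14,-6 \right)} \right)} = 91134 - \left(- \frac{1550}{237} + \frac{1}{237} \cdot 16\right) = 91134 - \left(- \frac{1550}{237} + \frac{16}{237}\right) = 91134 - - \frac{1534}{237} = 91134 + \frac{1534}{237} = \frac{21600292}{237}$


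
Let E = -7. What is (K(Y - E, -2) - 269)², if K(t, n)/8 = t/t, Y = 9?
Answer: 68121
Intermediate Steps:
K(t, n) = 8 (K(t, n) = 8*(t/t) = 8*1 = 8)
(K(Y - E, -2) - 269)² = (8 - 269)² = (-261)² = 68121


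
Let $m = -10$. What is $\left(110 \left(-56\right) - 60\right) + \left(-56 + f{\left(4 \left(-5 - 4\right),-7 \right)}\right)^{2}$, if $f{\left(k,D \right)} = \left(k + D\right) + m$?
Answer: $5661$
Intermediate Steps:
$f{\left(k,D \right)} = -10 + D + k$ ($f{\left(k,D \right)} = \left(k + D\right) - 10 = \left(D + k\right) - 10 = -10 + D + k$)
$\left(110 \left(-56\right) - 60\right) + \left(-56 + f{\left(4 \left(-5 - 4\right),-7 \right)}\right)^{2} = \left(110 \left(-56\right) - 60\right) + \left(-56 - \left(17 - 4 \left(-5 - 4\right)\right)\right)^{2} = \left(-6160 - 60\right) + \left(-56 - 53\right)^{2} = -6220 + \left(-56 - 53\right)^{2} = -6220 + \left(-109\right)^{2} = -6220 + 11881 = 5661$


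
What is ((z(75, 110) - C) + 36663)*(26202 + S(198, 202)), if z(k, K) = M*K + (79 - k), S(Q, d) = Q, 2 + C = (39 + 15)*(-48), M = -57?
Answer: 870962400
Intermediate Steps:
C = -2594 (C = -2 + (39 + 15)*(-48) = -2 + 54*(-48) = -2 - 2592 = -2594)
z(k, K) = 79 - k - 57*K (z(k, K) = -57*K + (79 - k) = 79 - k - 57*K)
((z(75, 110) - C) + 36663)*(26202 + S(198, 202)) = (((79 - 1*75 - 57*110) - 1*(-2594)) + 36663)*(26202 + 198) = (((79 - 75 - 6270) + 2594) + 36663)*26400 = ((-6266 + 2594) + 36663)*26400 = (-3672 + 36663)*26400 = 32991*26400 = 870962400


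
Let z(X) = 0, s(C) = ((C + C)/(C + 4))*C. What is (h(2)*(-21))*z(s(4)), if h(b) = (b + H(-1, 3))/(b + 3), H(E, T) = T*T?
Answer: 0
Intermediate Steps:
H(E, T) = T²
h(b) = (9 + b)/(3 + b) (h(b) = (b + 3²)/(b + 3) = (b + 9)/(3 + b) = (9 + b)/(3 + b))
s(C) = 2*C²/(4 + C) (s(C) = ((2*C)/(4 + C))*C = (2*C/(4 + C))*C = 2*C²/(4 + C))
(h(2)*(-21))*z(s(4)) = (((9 + 2)/(3 + 2))*(-21))*0 = ((11/5)*(-21))*0 = -231/5*0 = 0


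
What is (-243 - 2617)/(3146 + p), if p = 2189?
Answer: -52/97 ≈ -0.53608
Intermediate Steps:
(-243 - 2617)/(3146 + p) = (-243 - 2617)/(3146 + 2189) = -2860/5335 = -2860*1/5335 = -52/97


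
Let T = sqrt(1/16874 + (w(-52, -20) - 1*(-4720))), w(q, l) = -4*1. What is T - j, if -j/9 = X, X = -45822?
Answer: -412398 + sqrt(1342795544090)/16874 ≈ -4.1233e+5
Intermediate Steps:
w(q, l) = -4
j = 412398 (j = -9*(-45822) = 412398)
T = sqrt(1342795544090)/16874 (T = sqrt(1/16874 + (-4 - 1*(-4720))) = sqrt(1/16874 + (-4 + 4720)) = sqrt(1/16874 + 4716) = sqrt(79577785/16874) = sqrt(1342795544090)/16874 ≈ 68.673)
T - j = sqrt(1342795544090)/16874 - 1*412398 = sqrt(1342795544090)/16874 - 412398 = -412398 + sqrt(1342795544090)/16874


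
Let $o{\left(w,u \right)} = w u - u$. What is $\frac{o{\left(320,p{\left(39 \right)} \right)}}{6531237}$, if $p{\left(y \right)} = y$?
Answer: $\frac{4147}{2177079} \approx 0.0019048$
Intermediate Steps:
$o{\left(w,u \right)} = - u + u w$ ($o{\left(w,u \right)} = u w - u = - u + u w$)
$\frac{o{\left(320,p{\left(39 \right)} \right)}}{6531237} = \frac{39 \left(-1 + 320\right)}{6531237} = 39 \cdot 319 \cdot \frac{1}{6531237} = 12441 \cdot \frac{1}{6531237} = \frac{4147}{2177079}$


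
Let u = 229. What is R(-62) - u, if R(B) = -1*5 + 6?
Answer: -228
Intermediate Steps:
R(B) = 1 (R(B) = -5 + 6 = 1)
R(-62) - u = 1 - 1*229 = 1 - 229 = -228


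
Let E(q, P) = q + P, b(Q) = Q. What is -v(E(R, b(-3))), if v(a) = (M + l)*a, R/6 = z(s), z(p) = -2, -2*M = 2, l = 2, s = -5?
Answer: 15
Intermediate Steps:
M = -1 (M = -1/2*2 = -1)
R = -12 (R = 6*(-2) = -12)
E(q, P) = P + q
v(a) = a (v(a) = (-1 + 2)*a = 1*a = a)
-v(E(R, b(-3))) = -(-3 - 12) = -1*(-15) = 15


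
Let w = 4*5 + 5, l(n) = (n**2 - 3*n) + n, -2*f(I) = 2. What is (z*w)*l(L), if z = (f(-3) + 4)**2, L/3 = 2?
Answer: 5400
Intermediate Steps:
L = 6 (L = 3*2 = 6)
f(I) = -1 (f(I) = -1/2*2 = -1)
l(n) = n**2 - 2*n
w = 25 (w = 20 + 5 = 25)
z = 9 (z = (-1 + 4)**2 = 3**2 = 9)
(z*w)*l(L) = (9*25)*(6*(-2 + 6)) = 225*(6*4) = 225*24 = 5400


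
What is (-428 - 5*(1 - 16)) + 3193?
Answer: 2840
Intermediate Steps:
(-428 - 5*(1 - 16)) + 3193 = (-428 - 5*(-15)) + 3193 = (-428 + 75) + 3193 = -353 + 3193 = 2840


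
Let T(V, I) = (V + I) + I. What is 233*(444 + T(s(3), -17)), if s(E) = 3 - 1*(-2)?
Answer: 96695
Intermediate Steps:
s(E) = 5 (s(E) = 3 + 2 = 5)
T(V, I) = V + 2*I (T(V, I) = (I + V) + I = V + 2*I)
233*(444 + T(s(3), -17)) = 233*(444 + (5 + 2*(-17))) = 233*(444 + (5 - 34)) = 233*(444 - 29) = 233*415 = 96695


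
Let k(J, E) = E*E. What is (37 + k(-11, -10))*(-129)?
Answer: -17673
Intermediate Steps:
k(J, E) = E²
(37 + k(-11, -10))*(-129) = (37 + (-10)²)*(-129) = (37 + 100)*(-129) = 137*(-129) = -17673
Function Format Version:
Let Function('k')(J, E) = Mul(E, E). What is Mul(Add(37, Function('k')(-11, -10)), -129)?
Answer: -17673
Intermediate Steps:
Function('k')(J, E) = Pow(E, 2)
Mul(Add(37, Function('k')(-11, -10)), -129) = Mul(Add(37, Pow(-10, 2)), -129) = Mul(Add(37, 100), -129) = Mul(137, -129) = -17673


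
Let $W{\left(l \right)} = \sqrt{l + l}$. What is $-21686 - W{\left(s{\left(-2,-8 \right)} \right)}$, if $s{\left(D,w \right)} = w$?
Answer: $-21686 - 4 i \approx -21686.0 - 4.0 i$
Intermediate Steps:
$W{\left(l \right)} = \sqrt{2} \sqrt{l}$ ($W{\left(l \right)} = \sqrt{2 l} = \sqrt{2} \sqrt{l}$)
$-21686 - W{\left(s{\left(-2,-8 \right)} \right)} = -21686 - \sqrt{2} \sqrt{-8} = -21686 - \sqrt{2} \cdot 2 i \sqrt{2} = -21686 - 4 i$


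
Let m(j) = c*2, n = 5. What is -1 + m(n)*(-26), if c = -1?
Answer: 51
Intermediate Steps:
m(j) = -2 (m(j) = -1*2 = -2)
-1 + m(n)*(-26) = -1 - 2*(-26) = -1 + 52 = 51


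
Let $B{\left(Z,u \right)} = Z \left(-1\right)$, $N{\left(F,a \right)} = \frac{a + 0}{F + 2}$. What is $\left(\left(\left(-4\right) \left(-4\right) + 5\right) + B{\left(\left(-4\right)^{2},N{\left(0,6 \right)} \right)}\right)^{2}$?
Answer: $25$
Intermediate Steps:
$N{\left(F,a \right)} = \frac{a}{2 + F}$
$B{\left(Z,u \right)} = - Z$
$\left(\left(\left(-4\right) \left(-4\right) + 5\right) + B{\left(\left(-4\right)^{2},N{\left(0,6 \right)} \right)}\right)^{2} = \left(\left(\left(-4\right) \left(-4\right) + 5\right) - \left(-4\right)^{2}\right)^{2} = \left(\left(16 + 5\right) - 16\right)^{2} = \left(21 - 16\right)^{2} = 5^{2} = 25$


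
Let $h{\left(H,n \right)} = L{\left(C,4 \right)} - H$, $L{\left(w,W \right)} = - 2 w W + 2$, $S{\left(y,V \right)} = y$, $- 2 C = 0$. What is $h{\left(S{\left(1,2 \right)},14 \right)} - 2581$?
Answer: $-2580$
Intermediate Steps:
$C = 0$ ($C = \left(- \frac{1}{2}\right) 0 = 0$)
$L{\left(w,W \right)} = 2 - 2 W w$ ($L{\left(w,W \right)} = - 2 W w + 2 = 2 - 2 W w$)
$h{\left(H,n \right)} = 2 - H$ ($h{\left(H,n \right)} = \left(2 - 8 \cdot 0\right) - H = \left(2 + 0\right) - H = 2 - H$)
$h{\left(S{\left(1,2 \right)},14 \right)} - 2581 = \left(2 - 1\right) - 2581 = 1 - 2581 = -2580$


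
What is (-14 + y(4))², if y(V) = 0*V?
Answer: 196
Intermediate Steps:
y(V) = 0
(-14 + y(4))² = (-14 + 0)² = (-14)² = 196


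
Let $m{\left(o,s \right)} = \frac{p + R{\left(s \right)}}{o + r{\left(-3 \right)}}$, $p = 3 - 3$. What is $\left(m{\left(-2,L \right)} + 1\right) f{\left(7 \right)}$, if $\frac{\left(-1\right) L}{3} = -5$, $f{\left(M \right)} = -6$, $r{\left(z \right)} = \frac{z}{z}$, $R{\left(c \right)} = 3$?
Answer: $12$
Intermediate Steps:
$r{\left(z \right)} = 1$
$p = 0$
$L = 15$ ($L = \left(-3\right) \left(-5\right) = 15$)
$m{\left(o,s \right)} = \frac{3}{1 + o}$ ($m{\left(o,s \right)} = \frac{0 + 3}{o + 1} = \frac{3}{1 + o}$)
$\left(m{\left(-2,L \right)} + 1\right) f{\left(7 \right)} = \left(\frac{3}{1 - 2} + 1\right) \left(-6\right) = \left(\frac{3}{-1} + 1\right) \left(-6\right) = \left(3 \left(-1\right) + 1\right) \left(-6\right) = \left(-3 + 1\right) \left(-6\right) = \left(-2\right) \left(-6\right) = 12$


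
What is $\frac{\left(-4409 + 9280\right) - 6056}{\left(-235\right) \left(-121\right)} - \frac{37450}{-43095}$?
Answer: $\frac{40552927}{49016253} \approx 0.82734$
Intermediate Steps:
$\frac{\left(-4409 + 9280\right) - 6056}{\left(-235\right) \left(-121\right)} - \frac{37450}{-43095} = \frac{4871 - 6056}{28435} - - \frac{7490}{8619} = \left(-1185\right) \frac{1}{28435} + \frac{7490}{8619} = - \frac{237}{5687} + \frac{7490}{8619} = \frac{40552927}{49016253}$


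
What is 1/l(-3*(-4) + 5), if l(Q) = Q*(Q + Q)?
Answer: 1/578 ≈ 0.0017301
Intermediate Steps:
l(Q) = 2*Q**2 (l(Q) = Q*(2*Q) = 2*Q**2)
1/l(-3*(-4) + 5) = 1/(2*(-3*(-4) + 5)**2) = 1/(2*(12 + 5)**2) = 1/(2*17**2) = 1/(2*289) = 1/578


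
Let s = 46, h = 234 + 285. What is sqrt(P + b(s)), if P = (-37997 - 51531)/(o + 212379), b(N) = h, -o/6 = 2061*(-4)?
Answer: sqrt(35560109420727)/261843 ≈ 22.774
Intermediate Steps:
h = 519
o = 49464 (o = -12366*(-4) = -6*(-8244) = 49464)
b(N) = 519
P = -89528/261843 (P = (-37997 - 51531)/(49464 + 212379) = -89528/261843 ≈ -0.34191)
sqrt(P + b(s)) = sqrt(-89528/261843 + 519) = sqrt(135806989/261843) = sqrt(35560109420727)/261843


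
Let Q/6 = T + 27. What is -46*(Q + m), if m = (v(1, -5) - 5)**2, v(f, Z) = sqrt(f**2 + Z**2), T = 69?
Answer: -28842 + 460*sqrt(26) ≈ -26496.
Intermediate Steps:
v(f, Z) = sqrt(Z**2 + f**2)
m = (-5 + sqrt(26))**2 (m = (sqrt((-5)**2 + 1**2) - 5)**2 = (sqrt(25 + 1) - 5)**2 = (sqrt(26) - 5)**2 = (-5 + sqrt(26))**2 ≈ 0.0098049)
Q = 576 (Q = 6*(69 + 27) = 6*96 = 576)
-46*(Q + m) = -46*(576 + (5 - sqrt(26))**2) = -26496 - 46*(5 - sqrt(26))**2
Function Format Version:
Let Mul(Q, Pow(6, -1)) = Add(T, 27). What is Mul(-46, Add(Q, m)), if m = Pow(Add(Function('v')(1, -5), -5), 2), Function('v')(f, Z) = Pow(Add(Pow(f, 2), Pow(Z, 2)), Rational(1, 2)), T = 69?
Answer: Add(-28842, Mul(460, Pow(26, Rational(1, 2)))) ≈ -26496.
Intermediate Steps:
Function('v')(f, Z) = Pow(Add(Pow(Z, 2), Pow(f, 2)), Rational(1, 2))
m = Pow(Add(-5, Pow(26, Rational(1, 2))), 2) (m = Pow(Add(Pow(Add(Pow(-5, 2), Pow(1, 2)), Rational(1, 2)), -5), 2) = Pow(Add(Pow(Add(25, 1), Rational(1, 2)), -5), 2) = Pow(Add(Pow(26, Rational(1, 2)), -5), 2) = Pow(Add(-5, Pow(26, Rational(1, 2))), 2) ≈ 0.0098049)
Q = 576 (Q = Mul(6, Add(69, 27)) = Mul(6, 96) = 576)
Mul(-46, Add(Q, m)) = Mul(-46, Add(576, Pow(Add(5, Mul(-1, Pow(26, Rational(1, 2)))), 2))) = Add(-26496, Mul(-46, Pow(Add(5, Mul(-1, Pow(26, Rational(1, 2)))), 2)))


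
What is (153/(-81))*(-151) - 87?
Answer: 1784/9 ≈ 198.22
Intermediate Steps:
(153/(-81))*(-151) - 87 = (153*(-1/81))*(-151) - 87 = -17/9*(-151) - 87 = 2567/9 - 87 = 1784/9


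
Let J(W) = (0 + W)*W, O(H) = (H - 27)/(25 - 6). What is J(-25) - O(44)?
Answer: 11858/19 ≈ 624.11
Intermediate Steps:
O(H) = -27/19 + H/19 (O(H) = (-27 + H)/19 = (-27 + H)*(1/19) = -27/19 + H/19)
J(W) = W² (J(W) = W*W = W²)
J(-25) - O(44) = (-25)² - (-27/19 + (1/19)*44) = 625 - (-27/19 + 44/19) = 625 - 1*17/19 = 625 - 17/19 = 11858/19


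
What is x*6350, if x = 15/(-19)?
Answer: -95250/19 ≈ -5013.2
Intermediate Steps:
x = -15/19 (x = 15*(-1/19) = -15/19 ≈ -0.78947)
x*6350 = -15/19*6350 = -95250/19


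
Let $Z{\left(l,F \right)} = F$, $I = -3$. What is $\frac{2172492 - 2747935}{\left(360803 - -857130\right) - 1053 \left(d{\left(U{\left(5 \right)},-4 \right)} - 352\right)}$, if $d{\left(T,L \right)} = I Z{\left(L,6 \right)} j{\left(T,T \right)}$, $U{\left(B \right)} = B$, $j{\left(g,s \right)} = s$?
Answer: $- \frac{575443}{1683359} \approx -0.34184$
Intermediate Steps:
$d{\left(T,L \right)} = - 18 T$ ($d{\left(T,L \right)} = \left(-3\right) 6 T = - 18 T$)
$\frac{2172492 - 2747935}{\left(360803 - -857130\right) - 1053 \left(d{\left(U{\left(5 \right)},-4 \right)} - 352\right)} = \frac{2172492 - 2747935}{\left(360803 - -857130\right) - 1053 \left(\left(-18\right) 5 - 352\right)} = - \frac{575443}{\left(360803 + 857130\right) - 1053 \left(-90 - 352\right)} = - \frac{575443}{1217933 - -465426} = - \frac{575443}{1217933 + 465426} = - \frac{575443}{1683359}$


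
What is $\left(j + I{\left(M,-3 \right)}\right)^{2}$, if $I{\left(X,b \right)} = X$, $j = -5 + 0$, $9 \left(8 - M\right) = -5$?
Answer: $\frac{1024}{81} \approx 12.642$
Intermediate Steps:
$M = \frac{77}{9}$ ($M = 8 - - \frac{5}{9} = 8 + \frac{5}{9} = \frac{77}{9} \approx 8.5556$)
$j = -5$
$\left(j + I{\left(M,-3 \right)}\right)^{2} = \left(-5 + \frac{77}{9}\right)^{2} = \left(\frac{32}{9}\right)^{2} = \frac{1024}{81}$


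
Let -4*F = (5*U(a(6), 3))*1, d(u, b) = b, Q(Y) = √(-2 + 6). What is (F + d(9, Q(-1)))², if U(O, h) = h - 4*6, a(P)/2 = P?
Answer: 12769/16 ≈ 798.06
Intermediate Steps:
Q(Y) = 2 (Q(Y) = √4 = 2)
a(P) = 2*P
U(O, h) = -24 + h (U(O, h) = h - 24 = -24 + h)
F = 105/4 (F = -5*(-24 + 3)/4 = -5*(-21)/4 = -(-105)/4 = -¼*(-105) = 105/4 ≈ 26.250)
(F + d(9, Q(-1)))² = (105/4 + 2)² = (113/4)² = 12769/16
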